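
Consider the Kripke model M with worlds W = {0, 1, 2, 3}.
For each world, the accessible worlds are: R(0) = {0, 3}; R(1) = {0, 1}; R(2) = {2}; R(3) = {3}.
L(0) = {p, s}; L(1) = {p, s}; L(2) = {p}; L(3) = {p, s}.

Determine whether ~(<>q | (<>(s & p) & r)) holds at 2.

Yes

At 2: <>q | (<>(s & p) & r) is false, so ~(<>q | (<>(s & p) & r)) is true.
  At 2: <>q is false, <>(s & p) & r is false, so <>q | (<>(s & p) & r) is false.
    At 2: <>q requires q at some successor in {2}.
      At 2: q is false.
    So <>q is false at 2.
    At 2: <>(s & p) is false, r is false, so <>(s & p) & r is false.
      At 2: <>(s & p) requires s & p at some successor in {2}.
        At 2: s & p is false.
      So <>(s & p) is false at 2.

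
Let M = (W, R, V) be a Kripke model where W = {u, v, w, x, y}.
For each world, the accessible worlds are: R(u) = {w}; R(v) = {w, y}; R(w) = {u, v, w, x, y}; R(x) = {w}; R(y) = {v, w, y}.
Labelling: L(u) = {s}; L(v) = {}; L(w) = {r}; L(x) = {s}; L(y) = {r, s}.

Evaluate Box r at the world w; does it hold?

At w: Box r requires r at every successor {u, v, w, x, y}.
  r fails at u, so Box r is false at w.

No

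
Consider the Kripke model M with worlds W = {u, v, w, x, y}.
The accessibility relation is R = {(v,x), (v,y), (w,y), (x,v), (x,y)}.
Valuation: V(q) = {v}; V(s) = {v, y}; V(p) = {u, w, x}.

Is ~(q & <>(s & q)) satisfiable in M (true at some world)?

Let φ = ~(q & <>(s & q)). Evaluate φ at each world:
  u (successors ∅): φ is true.
  v (successors {x, y}): φ is true.
  w (successors {y}): φ is true.
  x (successors {v, y}): φ is true.
  y (successors ∅): φ is true.
Detail at u (witness):
  At u: q & <>(s & q) is false, so ~(q & <>(s & q)) is true.
    At u: q is false, <>(s & q) is false, so q & <>(s & q) is false.
      At u: no accessible worlds, so <>(s & q) is false.

Yes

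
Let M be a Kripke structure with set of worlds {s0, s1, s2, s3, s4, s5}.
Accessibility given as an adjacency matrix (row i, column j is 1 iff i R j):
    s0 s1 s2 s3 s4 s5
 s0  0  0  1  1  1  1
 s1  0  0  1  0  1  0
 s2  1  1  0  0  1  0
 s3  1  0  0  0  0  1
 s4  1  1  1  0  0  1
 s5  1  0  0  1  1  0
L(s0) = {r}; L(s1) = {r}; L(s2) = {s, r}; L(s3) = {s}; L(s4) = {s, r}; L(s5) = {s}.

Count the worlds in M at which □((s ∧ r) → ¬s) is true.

1

Let φ = □((s ∧ r) → ¬s). Evaluate φ at each world:
  s0 (successors {s2, s3, s4, s5}): φ is false.
  s1 (successors {s2, s4}): φ is false.
  s2 (successors {s0, s1, s4}): φ is false.
  s3 (successors {s0, s5}): φ is true.
  s4 (successors {s0, s1, s2, s5}): φ is false.
  s5 (successors {s0, s3, s4}): φ is false.
For instance, at s3:
  At s3: □((s ∧ r) → ¬s) requires (s ∧ r) → ¬s at every successor {s0, s5}.
    At s0: (s ∧ r) → ¬s is true.
    At s5: (s ∧ r) → ¬s is true.
  So □((s ∧ r) → ¬s) is true at s3.
Satisfying worlds: {s3}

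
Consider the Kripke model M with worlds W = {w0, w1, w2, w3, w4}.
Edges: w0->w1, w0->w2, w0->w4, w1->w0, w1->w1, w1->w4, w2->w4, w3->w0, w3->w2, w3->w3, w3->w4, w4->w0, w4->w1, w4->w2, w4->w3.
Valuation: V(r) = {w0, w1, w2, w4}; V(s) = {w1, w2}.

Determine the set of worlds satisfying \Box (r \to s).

none

Let φ = \Box (r \to s). Evaluate φ at each world:
  w0 (successors {w1, w2, w4}): φ is false.
  w1 (successors {w0, w1, w4}): φ is false.
  w2 (successors {w4}): φ is false.
  w3 (successors {w0, w2, w3, w4}): φ is false.
  w4 (successors {w0, w1, w2, w3}): φ is false.
For instance, at w1:
  At w1: \Box (r \to s) requires r \to s at every successor {w0, w1, w4}.
    r \to s fails at w0, so \Box (r \to s) is false at w1.
Satisfying worlds: none.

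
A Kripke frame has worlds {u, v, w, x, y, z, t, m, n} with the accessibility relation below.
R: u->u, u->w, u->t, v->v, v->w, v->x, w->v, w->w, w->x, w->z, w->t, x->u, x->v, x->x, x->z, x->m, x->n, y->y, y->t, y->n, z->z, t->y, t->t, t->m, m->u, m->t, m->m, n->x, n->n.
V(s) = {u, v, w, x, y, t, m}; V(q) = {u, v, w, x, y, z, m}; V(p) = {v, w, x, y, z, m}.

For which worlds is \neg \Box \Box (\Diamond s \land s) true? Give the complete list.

u, v, w, x, y, z, t, n

Let φ = \neg \Box \Box (\Diamond s \land s). Evaluate φ at each world:
  u (successors {u, w, t}): φ is true.
  v (successors {v, w, x}): φ is true.
  w (successors {v, w, x, z, t}): φ is true.
  x (successors {u, v, x, z, m, n}): φ is true.
  y (successors {y, t, n}): φ is true.
  z (successors {z}): φ is true.
  t (successors {y, t, m}): φ is true.
  m (successors {u, t, m}): φ is false.
  n (successors {x, n}): φ is true.
For instance, at n:
  At n: \Box \Box (\Diamond s \land s) is false, so \neg \Box \Box (\Diamond s \land s) is true.
    At n: \Box \Box (\Diamond s \land s) requires \Box (\Diamond s \land s) at every successor {x, n}.
      \Box (\Diamond s \land s) fails at x, so \Box \Box (\Diamond s \land s) is false at n.
Satisfying worlds: {u, v, w, x, y, z, t, n}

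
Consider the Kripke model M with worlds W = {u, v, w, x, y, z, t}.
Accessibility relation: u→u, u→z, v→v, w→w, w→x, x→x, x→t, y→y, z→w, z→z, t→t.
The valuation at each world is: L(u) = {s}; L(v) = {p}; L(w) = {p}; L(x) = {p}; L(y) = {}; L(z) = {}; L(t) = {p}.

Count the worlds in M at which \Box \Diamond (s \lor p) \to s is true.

2

Let φ = \Box \Diamond (s \lor p) \to s. Evaluate φ at each world:
  u (successors {u, z}): φ is true.
  v (successors {v}): φ is false.
  w (successors {w, x}): φ is false.
  x (successors {x, t}): φ is false.
  y (successors {y}): φ is true.
  z (successors {w, z}): φ is false.
  t (successors {t}): φ is false.
For instance, at y:
  At y: \Box \Diamond (s \lor p) is false, s is false, so \Box \Diamond (s \lor p) \to s is true.
    At y: \Box \Diamond (s \lor p) requires \Diamond (s \lor p) at every successor {y}.
      \Diamond (s \lor p) fails at y, so \Box \Diamond (s \lor p) is false at y.
Satisfying worlds: {u, y}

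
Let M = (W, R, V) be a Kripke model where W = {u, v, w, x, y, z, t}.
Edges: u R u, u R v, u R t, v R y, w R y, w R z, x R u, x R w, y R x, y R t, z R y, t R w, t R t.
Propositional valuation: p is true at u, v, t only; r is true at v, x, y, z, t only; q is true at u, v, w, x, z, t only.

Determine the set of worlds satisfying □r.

v, w, y, z

Let φ = □r. Evaluate φ at each world:
  u (successors {u, v, t}): φ is false.
  v (successors {y}): φ is true.
  w (successors {y, z}): φ is true.
  x (successors {u, w}): φ is false.
  y (successors {x, t}): φ is true.
  z (successors {y}): φ is true.
  t (successors {w, t}): φ is false.
For instance, at y:
  At y: □r requires r at every successor {x, t}.
    At x: r is true.
    At t: r is true.
  So □r is true at y.
Satisfying worlds: {v, w, y, z}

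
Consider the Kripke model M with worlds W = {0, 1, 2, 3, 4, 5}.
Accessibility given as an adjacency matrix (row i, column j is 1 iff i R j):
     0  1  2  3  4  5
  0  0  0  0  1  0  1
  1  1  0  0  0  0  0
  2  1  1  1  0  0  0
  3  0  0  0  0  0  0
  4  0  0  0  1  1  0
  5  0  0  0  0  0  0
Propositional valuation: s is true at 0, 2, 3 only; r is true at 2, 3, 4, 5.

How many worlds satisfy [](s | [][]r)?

Recall that []ψ holds at a world iff ψ holds at every accessible world, and <>ψ holds iff ψ holds at some accessible world.
Let φ = [](s | [][]r). Evaluate φ at each world:
  0 (successors {3, 5}): φ is true.
  1 (successors {0}): φ is true.
  2 (successors {0, 1, 2}): φ is true.
  3 (successors ∅): φ is true.
  4 (successors {3, 4}): φ is true.
  5 (successors ∅): φ is true.
For instance, at 0:
  At 0: [](s | [][]r) requires s | [][]r at every successor {3, 5}.
      At 3: s is true, [][]r is true, so s | [][]r is true.
      At 5: s is false, [][]r is true, so s | [][]r is true.
  So [](s | [][]r) is true at 0.
Satisfying worlds: {0, 1, 2, 3, 4, 5}

6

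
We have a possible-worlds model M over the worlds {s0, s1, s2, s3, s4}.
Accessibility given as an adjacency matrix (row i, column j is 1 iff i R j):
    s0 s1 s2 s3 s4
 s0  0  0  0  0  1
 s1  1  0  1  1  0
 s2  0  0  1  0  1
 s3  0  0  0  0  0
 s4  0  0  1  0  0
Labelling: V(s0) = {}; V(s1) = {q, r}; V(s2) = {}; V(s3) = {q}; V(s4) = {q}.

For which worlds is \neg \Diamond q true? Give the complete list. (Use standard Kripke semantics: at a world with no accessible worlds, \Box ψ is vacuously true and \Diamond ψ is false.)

Let φ = \neg \Diamond q. Evaluate φ at each world:
  s0 (successors {s4}): φ is false.
  s1 (successors {s0, s2, s3}): φ is false.
  s2 (successors {s2, s4}): φ is false.
  s3 (successors ∅): φ is true.
  s4 (successors {s2}): φ is true.
For instance, at s0:
  At s0: \Diamond q is true, so \neg \Diamond q is false.
    At s0: \Diamond q requires q at some successor in {s4}.
      q holds at s4, so \Diamond q is true at s0.
Satisfying worlds: {s3, s4}

s3, s4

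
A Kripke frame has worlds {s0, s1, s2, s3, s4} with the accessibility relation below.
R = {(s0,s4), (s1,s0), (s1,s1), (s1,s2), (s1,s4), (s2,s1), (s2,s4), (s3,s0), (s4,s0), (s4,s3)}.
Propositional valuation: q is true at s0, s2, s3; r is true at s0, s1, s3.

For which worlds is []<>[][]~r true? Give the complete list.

s0

Let φ = []<>[][]~r. Evaluate φ at each world:
  s0 (successors {s4}): φ is true.
  s1 (successors {s0, s1, s2, s4}): φ is false.
  s2 (successors {s1, s4}): φ is false.
  s3 (successors {s0}): φ is false.
  s4 (successors {s0, s3}): φ is false.
For instance, at s1:
  At s1: []<>[][]~r requires <>[][]~r at every successor {s0, s1, s2, s4}.
    <>[][]~r fails at s0, so []<>[][]~r is false at s1.
      At s0: <>[][]~r requires [][]~r at some successor in {s4}.
        At s4: [][]~r is false.
      So <>[][]~r is false at s0.
Satisfying worlds: {s0}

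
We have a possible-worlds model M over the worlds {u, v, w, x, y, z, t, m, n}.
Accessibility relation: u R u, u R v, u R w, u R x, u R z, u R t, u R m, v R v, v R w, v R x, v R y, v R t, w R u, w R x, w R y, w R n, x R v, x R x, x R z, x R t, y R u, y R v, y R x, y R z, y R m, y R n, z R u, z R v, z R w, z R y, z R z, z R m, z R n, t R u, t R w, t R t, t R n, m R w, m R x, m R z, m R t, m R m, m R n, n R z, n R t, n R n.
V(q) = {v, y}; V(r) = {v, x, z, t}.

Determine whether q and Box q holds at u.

Recall that Box ψ holds at a world iff ψ holds at every accessible world, and Dia ψ holds iff ψ holds at some accessible world.
At u: q is false, Box q is false, so q and Box q is false.
  At u: Box q requires q at every successor {u, v, w, x, z, t, m}.
    q fails at u, so Box q is false at u.

No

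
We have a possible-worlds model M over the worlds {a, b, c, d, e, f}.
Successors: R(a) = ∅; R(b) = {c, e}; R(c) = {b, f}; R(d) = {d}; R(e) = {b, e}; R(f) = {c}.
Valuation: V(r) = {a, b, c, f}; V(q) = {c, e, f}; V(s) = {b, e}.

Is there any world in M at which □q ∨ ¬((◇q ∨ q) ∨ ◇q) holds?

Let φ = □q ∨ ¬((◇q ∨ q) ∨ ◇q). Evaluate φ at each world:
  a (successors ∅): φ is true.
  b (successors {c, e}): φ is true.
  c (successors {b, f}): φ is false.
  d (successors {d}): φ is true.
  e (successors {b, e}): φ is false.
  f (successors {c}): φ is true.
Detail at a (witness):
  At a: □q is true, ¬((◇q ∨ q) ∨ ◇q) is true, so □q ∨ ¬((◇q ∨ q) ∨ ◇q) is true.
    At a: no accessible worlds, so □q holds vacuously.
    At a: (◇q ∨ q) ∨ ◇q is false, so ¬((◇q ∨ q) ∨ ◇q) is true.
      At a: ◇q ∨ q is false, ◇q is false, so (◇q ∨ q) ∨ ◇q is false.

Yes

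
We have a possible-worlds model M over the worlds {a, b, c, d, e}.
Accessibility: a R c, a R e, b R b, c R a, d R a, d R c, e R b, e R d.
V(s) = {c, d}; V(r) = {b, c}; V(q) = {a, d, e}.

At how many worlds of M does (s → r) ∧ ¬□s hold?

Let φ = (s → r) ∧ ¬□s. Evaluate φ at each world:
  a (successors {c, e}): φ is true.
  b (successors {b}): φ is true.
  c (successors {a}): φ is true.
  d (successors {a, c}): φ is false.
  e (successors {b, d}): φ is true.
For instance, at c:
  At c: s → r is true, ¬□s is true, so (s → r) ∧ ¬□s is true.
    At c: □s is false, so ¬□s is true.
      At c: □s requires s at every successor {a}.
        s fails at a, so □s is false at c.
Satisfying worlds: {a, b, c, e}

4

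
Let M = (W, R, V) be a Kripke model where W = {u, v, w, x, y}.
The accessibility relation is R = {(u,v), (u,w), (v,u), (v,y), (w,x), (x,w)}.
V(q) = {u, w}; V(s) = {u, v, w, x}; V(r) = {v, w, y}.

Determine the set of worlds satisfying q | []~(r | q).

u, w, y

Let φ = q | []~(r | q). Evaluate φ at each world:
  u (successors {v, w}): φ is true.
  v (successors {u, y}): φ is false.
  w (successors {x}): φ is true.
  x (successors {w}): φ is false.
  y (successors ∅): φ is true.
For instance, at w:
  At w: q is true, []~(r | q) is true, so q | []~(r | q) is true.
    At w: []~(r | q) requires ~(r | q) at every successor {x}.
      At x: ~(r | q) is true.
    So []~(r | q) is true at w.
Satisfying worlds: {u, w, y}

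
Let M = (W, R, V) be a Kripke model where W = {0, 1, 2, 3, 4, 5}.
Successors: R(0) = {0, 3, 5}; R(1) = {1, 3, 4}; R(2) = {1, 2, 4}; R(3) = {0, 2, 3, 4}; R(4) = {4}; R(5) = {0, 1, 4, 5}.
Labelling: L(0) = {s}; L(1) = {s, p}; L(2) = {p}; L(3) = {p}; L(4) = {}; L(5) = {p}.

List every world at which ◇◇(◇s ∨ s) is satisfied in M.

0, 1, 2, 3, 5

Recall that ◇ψ holds at a world iff ψ holds at some accessible world.
Let φ = ◇◇(◇s ∨ s). Evaluate φ at each world:
  0 (successors {0, 3, 5}): φ is true.
  1 (successors {1, 3, 4}): φ is true.
  2 (successors {1, 2, 4}): φ is true.
  3 (successors {0, 2, 3, 4}): φ is true.
  4 (successors {4}): φ is false.
  5 (successors {0, 1, 4, 5}): φ is true.
For instance, at 2:
  At 2: ◇◇(◇s ∨ s) requires ◇(◇s ∨ s) at some successor in {1, 2, 4}.
    ◇(◇s ∨ s) holds at 1, so ◇◇(◇s ∨ s) is true at 2.
      At 1: ◇(◇s ∨ s) requires ◇s ∨ s at some successor in {1, 3, 4}.
        ◇s ∨ s holds at 1, so ◇(◇s ∨ s) is true at 1.
Satisfying worlds: {0, 1, 2, 3, 5}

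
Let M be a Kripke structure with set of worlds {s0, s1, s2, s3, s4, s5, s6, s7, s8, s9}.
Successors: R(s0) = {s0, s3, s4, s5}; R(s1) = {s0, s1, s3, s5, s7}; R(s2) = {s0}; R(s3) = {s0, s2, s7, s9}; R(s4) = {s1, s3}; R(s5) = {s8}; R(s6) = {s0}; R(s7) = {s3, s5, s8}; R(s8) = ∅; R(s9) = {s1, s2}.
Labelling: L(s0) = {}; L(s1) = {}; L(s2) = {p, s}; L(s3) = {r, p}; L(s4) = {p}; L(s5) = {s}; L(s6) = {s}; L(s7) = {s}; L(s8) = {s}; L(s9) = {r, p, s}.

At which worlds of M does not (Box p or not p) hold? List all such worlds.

Let φ = not (Box p or not p). Evaluate φ at each world:
  s0 (successors {s0, s3, s4, s5}): φ is false.
  s1 (successors {s0, s1, s3, s5, s7}): φ is false.
  s2 (successors {s0}): φ is true.
  s3 (successors {s0, s2, s7, s9}): φ is true.
  s4 (successors {s1, s3}): φ is true.
  s5 (successors {s8}): φ is false.
  s6 (successors {s0}): φ is false.
  s7 (successors {s3, s5, s8}): φ is false.
  s8 (successors ∅): φ is false.
  s9 (successors {s1, s2}): φ is true.
For instance, at s0:
  At s0: Box p or not p is true, so not (Box p or not p) is false.
    At s0: Box p is false, not p is true, so Box p or not p is true.
      At s0: Box p requires p at every successor {s0, s3, s4, s5}.
        p fails at s0, so Box p is false at s0.
Satisfying worlds: {s2, s3, s4, s9}

s2, s3, s4, s9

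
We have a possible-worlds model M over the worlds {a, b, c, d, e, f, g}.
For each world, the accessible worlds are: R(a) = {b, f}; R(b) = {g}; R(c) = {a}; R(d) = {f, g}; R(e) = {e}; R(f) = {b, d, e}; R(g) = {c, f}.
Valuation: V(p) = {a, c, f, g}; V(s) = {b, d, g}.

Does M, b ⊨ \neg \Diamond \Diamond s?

At b: \Diamond \Diamond s is false, so \neg \Diamond \Diamond s is true.
  At b: \Diamond \Diamond s requires \Diamond s at some successor in {g}.
    At g: \Diamond s is false.
  So \Diamond \Diamond s is false at b.

Yes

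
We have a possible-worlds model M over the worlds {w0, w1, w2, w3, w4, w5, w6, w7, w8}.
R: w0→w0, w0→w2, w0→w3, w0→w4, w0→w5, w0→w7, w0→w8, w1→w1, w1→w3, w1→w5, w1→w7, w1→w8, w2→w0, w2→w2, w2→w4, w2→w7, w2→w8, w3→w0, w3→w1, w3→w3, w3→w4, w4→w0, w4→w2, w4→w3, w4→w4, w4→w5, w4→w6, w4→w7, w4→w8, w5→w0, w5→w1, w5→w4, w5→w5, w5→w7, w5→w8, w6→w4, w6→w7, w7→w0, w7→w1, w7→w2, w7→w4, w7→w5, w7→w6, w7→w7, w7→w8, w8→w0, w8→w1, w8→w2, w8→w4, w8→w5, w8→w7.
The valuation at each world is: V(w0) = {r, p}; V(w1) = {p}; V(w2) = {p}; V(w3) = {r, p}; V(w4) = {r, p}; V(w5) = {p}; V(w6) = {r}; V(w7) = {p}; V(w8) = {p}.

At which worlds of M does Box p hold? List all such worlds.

w0, w1, w2, w3, w5, w6, w8

Let φ = Box p. Evaluate φ at each world:
  w0 (successors {w0, w2, w3, w4, w5, w7, w8}): φ is true.
  w1 (successors {w1, w3, w5, w7, w8}): φ is true.
  w2 (successors {w0, w2, w4, w7, w8}): φ is true.
  w3 (successors {w0, w1, w3, w4}): φ is true.
  w4 (successors {w0, w2, w3, w4, w5, w6, w7, w8}): φ is false.
  w5 (successors {w0, w1, w4, w5, w7, w8}): φ is true.
  w6 (successors {w4, w7}): φ is true.
  w7 (successors {w0, w1, w2, w4, w5, w6, w7, w8}): φ is false.
  w8 (successors {w0, w1, w2, w4, w5, w7}): φ is true.
For instance, at w3:
  At w3: Box p requires p at every successor {w0, w1, w3, w4}.
    At w0: p is true.
    At w1: p is true.
    At w3: p is true.
    At w4: p is true.
  So Box p is true at w3.
Satisfying worlds: {w0, w1, w2, w3, w5, w6, w8}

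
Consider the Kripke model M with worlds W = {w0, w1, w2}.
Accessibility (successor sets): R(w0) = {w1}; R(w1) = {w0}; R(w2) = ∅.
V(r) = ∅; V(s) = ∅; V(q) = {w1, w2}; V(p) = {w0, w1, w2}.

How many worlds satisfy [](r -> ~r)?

Let φ = [](r -> ~r). Evaluate φ at each world:
  w0 (successors {w1}): φ is true.
  w1 (successors {w0}): φ is true.
  w2 (successors ∅): φ is true.
For instance, at w1:
  At w1: [](r -> ~r) requires r -> ~r at every successor {w0}.
    At w0: r -> ~r is true.
  So [](r -> ~r) is true at w1.
Satisfying worlds: {w0, w1, w2}

3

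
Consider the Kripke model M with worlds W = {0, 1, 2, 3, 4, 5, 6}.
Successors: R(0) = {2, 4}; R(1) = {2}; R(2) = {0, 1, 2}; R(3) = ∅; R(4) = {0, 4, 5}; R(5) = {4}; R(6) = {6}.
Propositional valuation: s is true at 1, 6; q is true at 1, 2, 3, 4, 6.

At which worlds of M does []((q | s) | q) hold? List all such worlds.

Let φ = []((q | s) | q). Evaluate φ at each world:
  0 (successors {2, 4}): φ is true.
  1 (successors {2}): φ is true.
  2 (successors {0, 1, 2}): φ is false.
  3 (successors ∅): φ is true.
  4 (successors {0, 4, 5}): φ is false.
  5 (successors {4}): φ is true.
  6 (successors {6}): φ is true.
For instance, at 0:
  At 0: []((q | s) | q) requires (q | s) | q at every successor {2, 4}.
    At 2: (q | s) | q is true.
    At 4: (q | s) | q is true.
  So []((q | s) | q) is true at 0.
Satisfying worlds: {0, 1, 3, 5, 6}

0, 1, 3, 5, 6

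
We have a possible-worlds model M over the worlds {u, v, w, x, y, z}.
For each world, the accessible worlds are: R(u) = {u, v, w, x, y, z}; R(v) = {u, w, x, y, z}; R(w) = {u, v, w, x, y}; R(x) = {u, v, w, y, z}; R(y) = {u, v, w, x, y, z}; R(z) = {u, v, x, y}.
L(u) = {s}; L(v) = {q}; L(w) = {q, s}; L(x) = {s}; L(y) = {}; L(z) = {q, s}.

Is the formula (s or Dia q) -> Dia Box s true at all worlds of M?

No

Recall that Box ψ holds at a world iff ψ holds at every accessible world, and Dia ψ holds iff ψ holds at some accessible world.
Let φ = (s or Dia q) -> Dia Box s. Evaluate φ at each world:
  u (successors {u, v, w, x, y, z}): φ is false.
  v (successors {u, w, x, y, z}): φ is false.
  w (successors {u, v, w, x, y}): φ is false.
  x (successors {u, v, w, y, z}): φ is false.
  y (successors {u, v, w, x, y, z}): φ is false.
  z (successors {u, v, x, y}): φ is false.
Detail at u (counterexample):
  At u: s or Dia q is true, Dia Box s is false, so (s or Dia q) -> Dia Box s is false.
    At u: s is true, Dia q is true, so s or Dia q is true.
      At u: Dia q requires q at some successor in {u, v, w, x, y, z}.
        q holds at v, so Dia q is true at u.
    At u: Dia Box s requires Box s at some successor in {u, v, w, x, y, z}.
      At u: Box s is false.
      At v: Box s is false.
      At w: Box s is false.
      At x: Box s is false.
      At y: Box s is false.
      At z: Box s is false.
    So Dia Box s is false at u.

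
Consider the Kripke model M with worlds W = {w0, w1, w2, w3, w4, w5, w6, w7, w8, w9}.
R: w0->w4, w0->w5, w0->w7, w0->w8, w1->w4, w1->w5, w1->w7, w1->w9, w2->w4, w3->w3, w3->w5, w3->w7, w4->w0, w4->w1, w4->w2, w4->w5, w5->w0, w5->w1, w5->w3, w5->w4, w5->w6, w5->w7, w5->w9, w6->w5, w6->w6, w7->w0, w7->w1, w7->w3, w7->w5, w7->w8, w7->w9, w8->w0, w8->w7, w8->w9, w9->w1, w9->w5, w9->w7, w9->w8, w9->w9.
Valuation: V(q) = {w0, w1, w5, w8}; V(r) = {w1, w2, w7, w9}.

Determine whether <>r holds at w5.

Yes

Recall that <>ψ holds at a world iff ψ holds at some accessible world.
At w5: <>r requires r at some successor in {w0, w1, w3, w4, w6, w7, w9}.
  r holds at w1, so <>r is true at w5.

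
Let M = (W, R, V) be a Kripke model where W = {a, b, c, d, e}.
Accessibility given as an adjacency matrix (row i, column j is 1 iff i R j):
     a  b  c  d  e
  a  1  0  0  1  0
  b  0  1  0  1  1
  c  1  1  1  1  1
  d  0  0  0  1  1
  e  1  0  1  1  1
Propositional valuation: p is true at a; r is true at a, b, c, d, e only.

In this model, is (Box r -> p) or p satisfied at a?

Yes

At a: Box r -> p is true, p is true, so (Box r -> p) or p is true.
  At a: Box r is true, p is true, so Box r -> p is true.
    At a: Box r requires r at every successor {a, d}.
      At a: r is true.
      At d: r is true.
    So Box r is true at a.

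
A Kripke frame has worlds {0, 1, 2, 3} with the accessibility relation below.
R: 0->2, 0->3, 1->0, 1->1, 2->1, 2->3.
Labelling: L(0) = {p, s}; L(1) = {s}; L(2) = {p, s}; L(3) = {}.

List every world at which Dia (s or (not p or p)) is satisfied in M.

0, 1, 2

Let φ = Dia (s or (not p or p)). Evaluate φ at each world:
  0 (successors {2, 3}): φ is true.
  1 (successors {0, 1}): φ is true.
  2 (successors {1, 3}): φ is true.
  3 (successors ∅): φ is false.
For instance, at 1:
  At 1: Dia (s or (not p or p)) requires s or (not p or p) at some successor in {0, 1}.
    s or (not p or p) holds at 0, so Dia (s or (not p or p)) is true at 1.
Satisfying worlds: {0, 1, 2}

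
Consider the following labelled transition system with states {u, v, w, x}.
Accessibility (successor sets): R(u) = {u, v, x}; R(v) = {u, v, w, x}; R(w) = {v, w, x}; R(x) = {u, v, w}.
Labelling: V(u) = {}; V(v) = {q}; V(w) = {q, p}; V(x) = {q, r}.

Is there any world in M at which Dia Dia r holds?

Let φ = Dia Dia r. Evaluate φ at each world:
  u (successors {u, v, x}): φ is true.
  v (successors {u, v, w, x}): φ is true.
  w (successors {v, w, x}): φ is true.
  x (successors {u, v, w}): φ is true.
Detail at u (witness):
  At u: Dia Dia r requires Dia r at some successor in {u, v, x}.
    Dia r holds at u, so Dia Dia r is true at u.
      At u: Dia r requires r at some successor in {u, v, x}.
        r holds at x, so Dia r is true at u.

Yes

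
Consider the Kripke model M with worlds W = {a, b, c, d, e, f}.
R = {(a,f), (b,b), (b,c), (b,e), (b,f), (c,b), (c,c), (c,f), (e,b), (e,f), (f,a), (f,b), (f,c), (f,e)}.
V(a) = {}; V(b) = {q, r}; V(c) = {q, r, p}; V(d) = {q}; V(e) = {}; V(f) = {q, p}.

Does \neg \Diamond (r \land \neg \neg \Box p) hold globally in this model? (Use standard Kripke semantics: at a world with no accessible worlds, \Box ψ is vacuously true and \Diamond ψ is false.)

Let φ = \neg \Diamond (r \land \neg \neg \Box p). Evaluate φ at each world:
  a (successors {f}): φ is true.
  b (successors {b, c, e, f}): φ is true.
  c (successors {b, c, f}): φ is true.
  d (successors ∅): φ is true.
  e (successors {b, f}): φ is true.
  f (successors {a, b, c, e}): φ is true.
For instance, at e:
  At e: \Diamond (r \land \neg \neg \Box p) is false, so \neg \Diamond (r \land \neg \neg \Box p) is true.
    At e: \Diamond (r \land \neg \neg \Box p) requires r \land \neg \neg \Box p at some successor in {b, f}.
      At b: r \land \neg \neg \Box p is false.
      At f: r \land \neg \neg \Box p is false.
    So \Diamond (r \land \neg \neg \Box p) is false at e.

Yes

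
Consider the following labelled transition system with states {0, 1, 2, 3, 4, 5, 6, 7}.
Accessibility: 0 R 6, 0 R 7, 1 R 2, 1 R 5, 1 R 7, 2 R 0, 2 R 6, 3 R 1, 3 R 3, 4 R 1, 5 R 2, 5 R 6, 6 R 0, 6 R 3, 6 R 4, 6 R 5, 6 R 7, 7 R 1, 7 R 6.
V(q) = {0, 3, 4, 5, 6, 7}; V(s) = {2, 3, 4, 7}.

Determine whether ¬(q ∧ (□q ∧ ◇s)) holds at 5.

Yes

At 5: q ∧ (□q ∧ ◇s) is false, so ¬(q ∧ (□q ∧ ◇s)) is true.
  At 5: q is true, □q ∧ ◇s is false, so q ∧ (□q ∧ ◇s) is false.
    At 5: □q is false, ◇s is true, so □q ∧ ◇s is false.
      At 5: □q requires q at every successor {2, 6}.
        q fails at 2, so □q is false at 5.
      At 5: ◇s requires s at some successor in {2, 6}.
        s holds at 2, so ◇s is true at 5.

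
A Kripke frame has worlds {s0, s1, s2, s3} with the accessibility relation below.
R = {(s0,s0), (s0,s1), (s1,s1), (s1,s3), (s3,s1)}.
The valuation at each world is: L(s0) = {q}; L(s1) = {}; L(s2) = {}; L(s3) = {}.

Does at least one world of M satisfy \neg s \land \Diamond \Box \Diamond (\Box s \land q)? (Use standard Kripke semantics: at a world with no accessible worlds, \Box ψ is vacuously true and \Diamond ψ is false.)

No

Recall that \Box ψ holds at a world iff ψ holds at every accessible world, and \Diamond ψ holds iff ψ holds at some accessible world.
Let φ = \neg s \land \Diamond \Box \Diamond (\Box s \land q). Evaluate φ at each world:
  s0 (successors {s0, s1}): φ is false.
  s1 (successors {s1, s3}): φ is false.
  s2 (successors ∅): φ is false.
  s3 (successors {s1}): φ is false.
For instance, at s1:
  At s1: \neg s is true, \Diamond \Box \Diamond (\Box s \land q) is false, so \neg s \land \Diamond \Box \Diamond (\Box s \land q) is false.
    At s1: \Diamond \Box \Diamond (\Box s \land q) requires \Box \Diamond (\Box s \land q) at some successor in {s1, s3}.
      At s1: \Box \Diamond (\Box s \land q) is false.
      At s3: \Box \Diamond (\Box s \land q) is false.
    So \Diamond \Box \Diamond (\Box s \land q) is false at s1.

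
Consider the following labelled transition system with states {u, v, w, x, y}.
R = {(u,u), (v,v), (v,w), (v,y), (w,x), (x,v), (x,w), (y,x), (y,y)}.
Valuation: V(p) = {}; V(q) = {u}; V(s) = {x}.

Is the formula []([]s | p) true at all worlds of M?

No

Let φ = []([]s | p). Evaluate φ at each world:
  u (successors {u}): φ is false.
  v (successors {v, w, y}): φ is false.
  w (successors {x}): φ is false.
  x (successors {v, w}): φ is false.
  y (successors {x, y}): φ is false.
Detail at u (counterexample):
  At u: []([]s | p) requires []s | p at every successor {u}.
    []s | p fails at u, so []([]s | p) is false at u.
      At u: []s is false, p is false, so []s | p is false.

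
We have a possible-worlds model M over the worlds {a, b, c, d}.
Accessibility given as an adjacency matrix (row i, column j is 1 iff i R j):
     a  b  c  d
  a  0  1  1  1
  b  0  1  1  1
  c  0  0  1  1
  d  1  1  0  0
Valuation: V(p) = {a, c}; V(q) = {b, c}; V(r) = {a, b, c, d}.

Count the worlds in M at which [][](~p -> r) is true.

Recall that []ψ holds at a world iff ψ holds at every accessible world, and <>ψ holds iff ψ holds at some accessible world.
Let φ = [][](~p -> r). Evaluate φ at each world:
  a (successors {b, c, d}): φ is true.
  b (successors {b, c, d}): φ is true.
  c (successors {c, d}): φ is true.
  d (successors {a, b}): φ is true.
For instance, at a:
  At a: [][](~p -> r) requires [](~p -> r) at every successor {b, c, d}.
      At b: [](~p -> r) requires ~p -> r at every successor {b, c, d}.
        At b: ~p -> r is true.
        At c: ~p -> r is true.
        At d: ~p -> r is true.
      So [](~p -> r) is true at b.
      At c: [](~p -> r) requires ~p -> r at every successor {c, d}.
        At c: ~p -> r is true.
        At d: ~p -> r is true.
      So [](~p -> r) is true at c.
      At d: [](~p -> r) requires ~p -> r at every successor {a, b}.
        At a: ~p -> r is true.
        At b: ~p -> r is true.
      So [](~p -> r) is true at d.
  So [][](~p -> r) is true at a.
Satisfying worlds: {a, b, c, d}

4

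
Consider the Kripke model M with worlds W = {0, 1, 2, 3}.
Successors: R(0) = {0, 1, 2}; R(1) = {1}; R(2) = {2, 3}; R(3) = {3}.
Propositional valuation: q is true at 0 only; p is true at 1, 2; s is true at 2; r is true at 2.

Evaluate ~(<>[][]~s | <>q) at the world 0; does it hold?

No

At 0: <>[][]~s | <>q is true, so ~(<>[][]~s | <>q) is false.
  At 0: <>[][]~s is true, <>q is true, so <>[][]~s | <>q is true.
    At 0: <>[][]~s requires [][]~s at some successor in {0, 1, 2}.
      [][]~s holds at 1, so <>[][]~s is true at 0.
    At 0: <>q requires q at some successor in {0, 1, 2}.
      q holds at 0, so <>q is true at 0.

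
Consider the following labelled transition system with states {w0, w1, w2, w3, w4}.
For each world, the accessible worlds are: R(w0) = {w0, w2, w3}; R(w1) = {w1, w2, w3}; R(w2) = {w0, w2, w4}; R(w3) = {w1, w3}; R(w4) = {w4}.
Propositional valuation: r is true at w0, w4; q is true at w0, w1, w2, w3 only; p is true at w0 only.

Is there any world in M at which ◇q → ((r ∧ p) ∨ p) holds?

Recall that ◇ψ holds at a world iff ψ holds at some accessible world.
Let φ = ◇q → ((r ∧ p) ∨ p). Evaluate φ at each world:
  w0 (successors {w0, w2, w3}): φ is true.
  w1 (successors {w1, w2, w3}): φ is false.
  w2 (successors {w0, w2, w4}): φ is false.
  w3 (successors {w1, w3}): φ is false.
  w4 (successors {w4}): φ is true.
Detail at w0 (witness):
  At w0: ◇q is true, (r ∧ p) ∨ p is true, so ◇q → ((r ∧ p) ∨ p) is true.
    At w0: ◇q requires q at some successor in {w0, w2, w3}.
      q holds at w0, so ◇q is true at w0.

Yes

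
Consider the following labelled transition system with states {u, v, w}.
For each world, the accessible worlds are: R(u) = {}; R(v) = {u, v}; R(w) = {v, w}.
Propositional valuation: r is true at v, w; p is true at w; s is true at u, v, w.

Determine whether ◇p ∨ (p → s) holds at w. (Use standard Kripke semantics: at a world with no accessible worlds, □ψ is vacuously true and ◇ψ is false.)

Recall that ◇ψ holds at a world iff ψ holds at some accessible world.
At w: ◇p is true, p → s is true, so ◇p ∨ (p → s) is true.
  At w: ◇p requires p at some successor in {v, w}.
    p holds at w, so ◇p is true at w.

Yes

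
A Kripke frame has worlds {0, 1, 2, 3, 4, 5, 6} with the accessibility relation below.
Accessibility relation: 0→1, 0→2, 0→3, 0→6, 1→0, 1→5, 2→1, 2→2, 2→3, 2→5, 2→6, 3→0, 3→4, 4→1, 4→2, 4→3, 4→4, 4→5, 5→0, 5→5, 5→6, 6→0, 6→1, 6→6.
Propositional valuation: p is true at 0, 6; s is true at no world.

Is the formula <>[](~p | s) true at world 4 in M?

Recall that []ψ holds at a world iff ψ holds at every accessible world, and <>ψ holds iff ψ holds at some accessible world.
At 4: <>[](~p | s) requires [](~p | s) at some successor in {1, 2, 3, 4, 5}.
  [](~p | s) holds at 4, so <>[](~p | s) is true at 4.
    At 4: [](~p | s) requires ~p | s at every successor {1, 2, 3, 4, 5}.
      At 1: ~p | s is true.
      At 2: ~p | s is true.
      At 3: ~p | s is true.
      At 4: ~p | s is true.
      At 5: ~p | s is true.
    So [](~p | s) is true at 4.

Yes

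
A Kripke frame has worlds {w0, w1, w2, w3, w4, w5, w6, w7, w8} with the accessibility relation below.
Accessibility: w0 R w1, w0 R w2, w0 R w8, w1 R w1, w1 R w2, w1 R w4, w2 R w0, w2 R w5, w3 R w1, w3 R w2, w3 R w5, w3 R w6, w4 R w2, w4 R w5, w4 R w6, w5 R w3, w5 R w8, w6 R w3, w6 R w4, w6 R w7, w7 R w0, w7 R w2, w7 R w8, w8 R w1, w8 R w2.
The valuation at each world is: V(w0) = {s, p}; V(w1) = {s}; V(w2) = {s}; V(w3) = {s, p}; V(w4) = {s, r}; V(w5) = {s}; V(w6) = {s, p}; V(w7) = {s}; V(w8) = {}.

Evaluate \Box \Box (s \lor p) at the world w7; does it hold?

No

At w7: \Box \Box (s \lor p) requires \Box (s \lor p) at every successor {w0, w2, w8}.
  \Box (s \lor p) fails at w0, so \Box \Box (s \lor p) is false at w7.
    At w0: \Box (s \lor p) requires s \lor p at every successor {w1, w2, w8}.
      s \lor p fails at w8, so \Box (s \lor p) is false at w0.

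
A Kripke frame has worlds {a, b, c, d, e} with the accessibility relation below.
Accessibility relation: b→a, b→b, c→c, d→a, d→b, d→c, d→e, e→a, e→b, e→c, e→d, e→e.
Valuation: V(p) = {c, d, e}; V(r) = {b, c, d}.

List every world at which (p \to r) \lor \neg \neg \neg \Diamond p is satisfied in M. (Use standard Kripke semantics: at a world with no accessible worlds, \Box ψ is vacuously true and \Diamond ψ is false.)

Recall that \Diamond ψ holds at a world iff ψ holds at some accessible world.
Let φ = (p \to r) \lor \neg \neg \neg \Diamond p. Evaluate φ at each world:
  a (successors ∅): φ is true.
  b (successors {a, b}): φ is true.
  c (successors {c}): φ is true.
  d (successors {a, b, c, e}): φ is true.
  e (successors {a, b, c, d, e}): φ is false.
For instance, at e:
  At e: p \to r is false, \neg \neg \neg \Diamond p is false, so (p \to r) \lor \neg \neg \neg \Diamond p is false.
    At e: \neg \neg \Diamond p is true, so \neg \neg \neg \Diamond p is false.
      At e: \neg \Diamond p is false, so \neg \neg \Diamond p is true.
Satisfying worlds: {a, b, c, d}

a, b, c, d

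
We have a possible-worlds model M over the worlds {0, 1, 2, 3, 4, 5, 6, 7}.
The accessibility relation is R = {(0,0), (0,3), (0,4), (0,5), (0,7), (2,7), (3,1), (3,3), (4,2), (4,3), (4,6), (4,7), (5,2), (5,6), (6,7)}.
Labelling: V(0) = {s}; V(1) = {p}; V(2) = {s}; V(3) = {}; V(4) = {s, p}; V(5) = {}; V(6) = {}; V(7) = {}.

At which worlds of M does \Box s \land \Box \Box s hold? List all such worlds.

Let φ = \Box s \land \Box \Box s. Evaluate φ at each world:
  0 (successors {0, 3, 4, 5, 7}): φ is false.
  1 (successors ∅): φ is true.
  2 (successors {7}): φ is false.
  3 (successors {1, 3}): φ is false.
  4 (successors {2, 3, 6, 7}): φ is false.
  5 (successors {2, 6}): φ is false.
  6 (successors {7}): φ is false.
  7 (successors ∅): φ is true.
For instance, at 2:
  At 2: \Box s is false, \Box \Box s is true, so \Box s \land \Box \Box s is false.
    At 2: \Box s requires s at every successor {7}.
      s fails at 7, so \Box s is false at 2.
    At 2: \Box \Box s requires \Box s at every successor {7}.
      At 7: \Box s is true.
    So \Box \Box s is true at 2.
Satisfying worlds: {1, 7}

1, 7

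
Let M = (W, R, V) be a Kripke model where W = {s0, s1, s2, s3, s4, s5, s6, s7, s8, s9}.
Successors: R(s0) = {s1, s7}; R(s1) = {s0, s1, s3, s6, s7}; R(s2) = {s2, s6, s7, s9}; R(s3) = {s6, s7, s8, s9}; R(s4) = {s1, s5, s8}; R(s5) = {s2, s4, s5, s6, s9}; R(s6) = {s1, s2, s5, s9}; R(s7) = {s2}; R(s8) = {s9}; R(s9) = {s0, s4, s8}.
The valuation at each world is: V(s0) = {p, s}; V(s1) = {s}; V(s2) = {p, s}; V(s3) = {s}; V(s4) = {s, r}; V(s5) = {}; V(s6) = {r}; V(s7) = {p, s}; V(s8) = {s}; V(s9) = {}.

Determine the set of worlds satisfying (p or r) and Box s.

s0, s7

Let φ = (p or r) and Box s. Evaluate φ at each world:
  s0 (successors {s1, s7}): φ is true.
  s1 (successors {s0, s1, s3, s6, s7}): φ is false.
  s2 (successors {s2, s6, s7, s9}): φ is false.
  s3 (successors {s6, s7, s8, s9}): φ is false.
  s4 (successors {s1, s5, s8}): φ is false.
  s5 (successors {s2, s4, s5, s6, s9}): φ is false.
  s6 (successors {s1, s2, s5, s9}): φ is false.
  s7 (successors {s2}): φ is true.
  s8 (successors {s9}): φ is false.
  s9 (successors {s0, s4, s8}): φ is false.
For instance, at s2:
  At s2: p or r is true, Box s is false, so (p or r) and Box s is false.
    At s2: Box s requires s at every successor {s2, s6, s7, s9}.
      s fails at s6, so Box s is false at s2.
Satisfying worlds: {s0, s7}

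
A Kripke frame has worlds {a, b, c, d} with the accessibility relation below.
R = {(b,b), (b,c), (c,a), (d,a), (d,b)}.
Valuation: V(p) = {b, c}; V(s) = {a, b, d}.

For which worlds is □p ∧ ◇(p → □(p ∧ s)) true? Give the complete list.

Let φ = □p ∧ ◇(p → □(p ∧ s)). Evaluate φ at each world:
  a (successors ∅): φ is false.
  b (successors {b, c}): φ is false.
  c (successors {a}): φ is false.
  d (successors {a, b}): φ is false.
For instance, at d:
  At d: □p is false, ◇(p → □(p ∧ s)) is true, so □p ∧ ◇(p → □(p ∧ s)) is false.
    At d: □p requires p at every successor {a, b}.
      p fails at a, so □p is false at d.
    At d: ◇(p → □(p ∧ s)) requires p → □(p ∧ s) at some successor in {a, b}.
      p → □(p ∧ s) holds at a, so ◇(p → □(p ∧ s)) is true at d.
Satisfying worlds: none.

none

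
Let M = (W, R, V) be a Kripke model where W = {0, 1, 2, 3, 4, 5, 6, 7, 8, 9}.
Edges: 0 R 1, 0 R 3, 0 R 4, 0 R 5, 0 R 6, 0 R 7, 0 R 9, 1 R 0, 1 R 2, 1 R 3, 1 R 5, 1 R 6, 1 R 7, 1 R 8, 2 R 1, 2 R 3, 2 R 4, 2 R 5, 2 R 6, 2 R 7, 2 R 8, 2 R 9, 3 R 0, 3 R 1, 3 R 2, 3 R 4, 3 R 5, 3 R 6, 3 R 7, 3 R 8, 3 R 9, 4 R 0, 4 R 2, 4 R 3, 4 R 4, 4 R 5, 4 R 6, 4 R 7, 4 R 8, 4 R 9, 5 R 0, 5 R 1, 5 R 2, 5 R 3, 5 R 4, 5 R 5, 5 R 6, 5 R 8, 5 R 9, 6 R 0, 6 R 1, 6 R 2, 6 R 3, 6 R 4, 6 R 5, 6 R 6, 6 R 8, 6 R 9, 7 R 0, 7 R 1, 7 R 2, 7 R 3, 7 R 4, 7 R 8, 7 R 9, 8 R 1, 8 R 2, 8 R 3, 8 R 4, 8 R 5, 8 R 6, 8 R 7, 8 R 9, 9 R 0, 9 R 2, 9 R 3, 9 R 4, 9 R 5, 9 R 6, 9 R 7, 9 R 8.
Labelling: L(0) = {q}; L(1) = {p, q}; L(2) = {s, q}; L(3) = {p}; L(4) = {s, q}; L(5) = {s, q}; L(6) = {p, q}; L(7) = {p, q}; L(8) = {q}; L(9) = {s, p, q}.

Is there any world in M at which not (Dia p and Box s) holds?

Yes

Let φ = not (Dia p and Box s). Evaluate φ at each world:
  0 (successors {1, 3, 4, 5, 6, 7, 9}): φ is true.
  1 (successors {0, 2, 3, 5, 6, 7, 8}): φ is true.
  2 (successors {1, 3, 4, 5, 6, 7, 8, 9}): φ is true.
  3 (successors {0, 1, 2, 4, 5, 6, 7, 8, 9}): φ is true.
  4 (successors {0, 2, 3, 4, 5, 6, 7, 8, 9}): φ is true.
  5 (successors {0, 1, 2, 3, 4, 5, 6, 8, 9}): φ is true.
  6 (successors {0, 1, 2, 3, 4, 5, 6, 8, 9}): φ is true.
  7 (successors {0, 1, 2, 3, 4, 8, 9}): φ is true.
  8 (successors {1, 2, 3, 4, 5, 6, 7, 9}): φ is true.
  9 (successors {0, 2, 3, 4, 5, 6, 7, 8}): φ is true.
Detail at 0 (witness):
  At 0: Dia p and Box s is false, so not (Dia p and Box s) is true.
    At 0: Dia p is true, Box s is false, so Dia p and Box s is false.
      At 0: Dia p requires p at some successor in {1, 3, 4, 5, 6, 7, 9}.
        p holds at 1, so Dia p is true at 0.
      At 0: Box s requires s at every successor {1, 3, 4, 5, 6, 7, 9}.
        s fails at 1, so Box s is false at 0.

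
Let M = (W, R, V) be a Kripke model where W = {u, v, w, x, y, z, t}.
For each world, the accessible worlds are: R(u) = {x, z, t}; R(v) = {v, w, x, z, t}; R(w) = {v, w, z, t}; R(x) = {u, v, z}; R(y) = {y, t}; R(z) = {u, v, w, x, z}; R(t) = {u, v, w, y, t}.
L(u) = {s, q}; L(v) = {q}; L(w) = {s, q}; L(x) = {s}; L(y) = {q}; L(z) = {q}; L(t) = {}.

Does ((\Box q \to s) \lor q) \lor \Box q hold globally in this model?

Recall that \Box ψ holds at a world iff ψ holds at every accessible world, and \Diamond ψ holds iff ψ holds at some accessible world.
Let φ = ((\Box q \to s) \lor q) \lor \Box q. Evaluate φ at each world:
  u (successors {x, z, t}): φ is true.
  v (successors {v, w, x, z, t}): φ is true.
  w (successors {v, w, z, t}): φ is true.
  x (successors {u, v, z}): φ is true.
  y (successors {y, t}): φ is true.
  z (successors {u, v, w, x, z}): φ is true.
  t (successors {u, v, w, y, t}): φ is true.
For instance, at w:
  At w: (\Box q \to s) \lor q is true, \Box q is false, so ((\Box q \to s) \lor q) \lor \Box q is true.
    At w: \Box q \to s is true, q is true, so (\Box q \to s) \lor q is true.
      At w: \Box q is false, s is true, so \Box q \to s is true.
    At w: \Box q requires q at every successor {v, w, z, t}.
      q fails at t, so \Box q is false at w.

Yes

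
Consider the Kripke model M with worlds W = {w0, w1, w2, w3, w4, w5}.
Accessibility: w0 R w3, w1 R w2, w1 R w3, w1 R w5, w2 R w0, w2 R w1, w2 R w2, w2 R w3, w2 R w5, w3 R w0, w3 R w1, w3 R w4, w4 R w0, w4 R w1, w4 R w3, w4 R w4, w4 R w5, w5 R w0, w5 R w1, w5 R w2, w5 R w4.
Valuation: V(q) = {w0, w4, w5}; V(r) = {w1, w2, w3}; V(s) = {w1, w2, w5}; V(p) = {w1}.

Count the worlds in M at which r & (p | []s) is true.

Recall that []ψ holds at a world iff ψ holds at every accessible world, and <>ψ holds iff ψ holds at some accessible world.
Let φ = r & (p | []s). Evaluate φ at each world:
  w0 (successors {w3}): φ is false.
  w1 (successors {w2, w3, w5}): φ is true.
  w2 (successors {w0, w1, w2, w3, w5}): φ is false.
  w3 (successors {w0, w1, w4}): φ is false.
  w4 (successors {w0, w1, w3, w4, w5}): φ is false.
  w5 (successors {w0, w1, w2, w4}): φ is false.
For instance, at w2:
  At w2: r is true, p | []s is false, so r & (p | []s) is false.
    At w2: p is false, []s is false, so p | []s is false.
      At w2: []s requires s at every successor {w0, w1, w2, w3, w5}.
        s fails at w0, so []s is false at w2.
Satisfying worlds: {w1}

1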